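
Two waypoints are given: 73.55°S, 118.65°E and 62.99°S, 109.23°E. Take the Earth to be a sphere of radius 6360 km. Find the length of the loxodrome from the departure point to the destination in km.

1232 km

Rhumb course C = atan2(Δλ, Δψ) with Δψ = ln[tan(π/4+φ₂/2)/tan(π/4+φ₁/2)] = +0.5077, Δλ = -0.1644 → C = 342.06°
d = R·|Δφ| / |cos C| = 6360·0.18431 / 0.95137 = 1232 km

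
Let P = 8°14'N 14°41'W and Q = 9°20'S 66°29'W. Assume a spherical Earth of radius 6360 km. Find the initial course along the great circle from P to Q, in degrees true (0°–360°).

θ = atan2( sin Δλ·cos φ₂ ,  cos φ₁ sin φ₂ − sin φ₁ cos φ₂ cos Δλ )
  = atan2(-0.7755, -0.2479) = 252.27°

252.3°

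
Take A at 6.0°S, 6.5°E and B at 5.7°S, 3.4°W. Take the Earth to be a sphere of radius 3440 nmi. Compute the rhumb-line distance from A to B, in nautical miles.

592 nmi

Δψ = ln[tan(π/4+φ₂/2)/tan(π/4+φ₁/2)] = +0.0053;  Δφ = +0.0052 rad,  Δλ = -0.1728 rad
q = Δφ/Δψ = 0.9948
d = R·√(Δφ² + q²Δλ²) = 3440·0.17197 = 592 nmi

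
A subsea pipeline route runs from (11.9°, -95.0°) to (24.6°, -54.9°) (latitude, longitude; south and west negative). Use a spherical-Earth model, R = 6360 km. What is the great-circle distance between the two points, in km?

Haversine: a = sin²(Δφ/2)+cos φ₁ cos φ₂ sin²(Δλ/2) = 0.11681;  σ = 2·atan2(√a,√(1−a))
σ = 39.970° → d = Rσ = 6360·0.69760 = 4437 km

4437 km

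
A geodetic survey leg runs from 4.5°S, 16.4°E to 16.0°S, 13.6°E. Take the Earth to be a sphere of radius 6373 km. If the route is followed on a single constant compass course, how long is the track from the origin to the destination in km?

Δψ = ln[tan(π/4+φ₂/2)/tan(π/4+φ₁/2)] = -0.2043;  Δφ = -0.2007 rad,  Δλ = -0.0489 rad
q = Δφ/Δψ = 0.9823
d = R·√(Δφ² + q²Δλ²) = 6373·0.20637 = 1315 km

1315 km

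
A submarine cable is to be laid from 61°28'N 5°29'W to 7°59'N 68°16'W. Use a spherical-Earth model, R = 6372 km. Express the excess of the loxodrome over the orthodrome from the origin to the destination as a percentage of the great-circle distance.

2.0%

Great circle: σ = 1.2256 rad → d_gc = Rσ = 7809.6 km
Rhumb: Δφ = -0.9335, Δλ = -1.0958, Δψ = -1.2295, q = Δφ/Δψ = 0.7592 → d_rh = R√(Δφ²+q²Δλ²) = 7967.3 km
Excess = (7967.3 − 7809.6) / 7809.6 = 157.7 / 7809.6 = 2.02% ≈ 2.0%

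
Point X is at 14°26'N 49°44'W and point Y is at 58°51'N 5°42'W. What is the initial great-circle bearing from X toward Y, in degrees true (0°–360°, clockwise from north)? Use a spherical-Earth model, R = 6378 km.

N = sin Δλ·cos φ₂ = +0.3595;  D = cos φ₁ sin φ₂ − sin φ₁ cos φ₂ cos Δλ = +0.7361
initial course = atan2(N, D) = 26.03°

26.0°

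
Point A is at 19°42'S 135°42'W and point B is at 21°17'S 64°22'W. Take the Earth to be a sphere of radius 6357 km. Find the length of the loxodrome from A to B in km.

Δψ = ln[tan(π/4+φ₂/2)/tan(π/4+φ₁/2)] = -0.0295;  Δφ = -0.0276 rad,  Δλ = +1.2450 rad
q = Δφ/Δψ = 0.9367
d = R·√(Δφ² + q²Δλ²) = 6357·1.16650 = 7415 km

7415 km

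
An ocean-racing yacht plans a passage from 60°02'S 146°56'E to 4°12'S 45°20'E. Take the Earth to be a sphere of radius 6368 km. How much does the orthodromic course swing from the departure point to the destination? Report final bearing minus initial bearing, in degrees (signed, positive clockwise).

+72.8°

Initial bearing θ₁ = atan2(sin Δλ cos φ₂, cos φ₁ sin φ₂ − sin φ₁ cos φ₂ cos Δλ) = 257.85°
Final bearing θ₂ = (initial bearing from the destination back to the start) + 180° = 330.68°
Δθ = θ₂ − θ₁ = +72.8°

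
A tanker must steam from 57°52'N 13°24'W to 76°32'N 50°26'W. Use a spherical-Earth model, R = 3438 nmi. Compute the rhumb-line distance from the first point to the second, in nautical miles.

1383 nmi

Δψ = ln[tan(π/4+φ₂/2)/tan(π/4+φ₁/2)] = +0.8918;  Δφ = +0.3258 rad,  Δλ = -0.6464 rad
q = Δφ/Δψ = 0.3653
d = R·√(Δφ² + q²Δλ²) = 3438·0.40237 = 1383 nmi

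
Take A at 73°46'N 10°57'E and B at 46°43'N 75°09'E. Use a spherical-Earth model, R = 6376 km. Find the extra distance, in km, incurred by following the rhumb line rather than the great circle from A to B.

177 km

Great circle: cos σ = sin φ₁ sin φ₂ + cos φ₁ cos φ₂ cos Δλ,  σ = 0.6723 rad → d_gc = 4286.8 km
Rhumb line: Δψ = -1.0232, q = Δφ/Δψ = 0.4614, d_rh = R√(Δφ²+q²Δλ²) = 4464.1 km
Excess = 4464.1 − 4286.8 = 177.3 ≈ 177 km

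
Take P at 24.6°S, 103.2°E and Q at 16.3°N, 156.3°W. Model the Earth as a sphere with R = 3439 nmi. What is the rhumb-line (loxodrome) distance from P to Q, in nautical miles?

6377 nmi

Rhumb course C = atan2(Δλ, Δψ) with Δψ = ln[tan(π/4+φ₂/2)/tan(π/4+φ₁/2)] = +0.7316, Δλ = +1.7541 → C = 67.36°
d = R·|Δφ| / |cos C| = 3439·0.71384 / 0.38494 = 6377 nmi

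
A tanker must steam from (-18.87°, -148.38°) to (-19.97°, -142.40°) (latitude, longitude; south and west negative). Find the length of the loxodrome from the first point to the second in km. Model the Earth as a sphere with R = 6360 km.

Δψ = ln[tan(π/4+φ₂/2)/tan(π/4+φ₁/2)] = -0.0204;  Δφ = -0.0192 rad,  Δλ = +0.1044 rad
q = Δφ/Δψ = 0.9431
d = R·√(Δφ² + q²Δλ²) = 6360·0.10029 = 638 km

638 km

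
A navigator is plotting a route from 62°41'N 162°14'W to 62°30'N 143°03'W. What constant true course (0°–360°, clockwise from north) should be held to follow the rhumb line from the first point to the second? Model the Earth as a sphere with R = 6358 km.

91.2°

Δψ = ln[tan(π/4+φ₂/2)/tan(π/4+φ₁/2)] = -0.0070
Δλ = +0.3348 rad (taken the short way round)
course = atan2(Δλ, Δψ) = 91.19°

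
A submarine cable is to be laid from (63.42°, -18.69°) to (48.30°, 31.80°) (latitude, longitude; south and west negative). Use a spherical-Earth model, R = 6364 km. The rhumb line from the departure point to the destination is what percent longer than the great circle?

Great circle: σ = 0.5412 rad → d_gc = Rσ = 3444.1 km
Rhumb: Δφ = -0.2639, Δλ = +0.8812, Δψ = -0.4777, q = Δφ/Δψ = 0.5524 → d_rh = R√(Δφ²+q²Δλ²) = 3523.7 km
Excess = (3523.7 − 3444.1) / 3444.1 = 79.6 / 3444.1 = 2.31% ≈ 2.3%

2.3%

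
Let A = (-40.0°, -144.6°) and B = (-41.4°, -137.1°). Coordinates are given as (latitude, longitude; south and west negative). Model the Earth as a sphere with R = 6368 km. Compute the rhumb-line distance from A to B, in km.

Δψ = ln[tan(π/4+φ₂/2)/tan(π/4+φ₁/2)] = -0.0322;  Δφ = -0.0244 rad,  Δλ = +0.1309 rad
q = Δφ/Δψ = 0.7581
d = R·√(Δφ² + q²Δλ²) = 6368·0.10220 = 651 km

651 km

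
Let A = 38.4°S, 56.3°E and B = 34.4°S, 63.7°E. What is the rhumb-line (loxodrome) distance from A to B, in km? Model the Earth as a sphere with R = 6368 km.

Rhumb course C = atan2(Δλ, Δψ) with Δψ = ln[tan(π/4+φ₂/2)/tan(π/4+φ₁/2)] = +0.0868, Δλ = +0.1292 → C = 56.10°
d = R·|Δφ| / |cos C| = 6368·0.06981 / 0.55768 = 797 km

797 km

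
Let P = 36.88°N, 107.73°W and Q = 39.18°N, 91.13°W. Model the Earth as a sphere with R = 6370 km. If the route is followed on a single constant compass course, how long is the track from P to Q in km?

1476 km

Δψ = ln[tan(π/4+φ₂/2)/tan(π/4+φ₁/2)] = +0.0510;  Δφ = +0.0401 rad,  Δλ = +0.2897 rad
q = Δφ/Δψ = 0.7876
d = R·√(Δφ² + q²Δλ²) = 6370·0.23168 = 1476 km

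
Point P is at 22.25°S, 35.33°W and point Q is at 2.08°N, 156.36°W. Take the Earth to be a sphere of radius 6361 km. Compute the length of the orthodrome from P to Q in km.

13253 km

Haversine: a = sin²(Δφ/2)+cos φ₁ cos φ₂ sin²(Δλ/2) = 0.74527;  σ = 2·atan2(√a,√(1−a))
σ = 119.376° → d = Rσ = 6361·2.08350 = 13253 km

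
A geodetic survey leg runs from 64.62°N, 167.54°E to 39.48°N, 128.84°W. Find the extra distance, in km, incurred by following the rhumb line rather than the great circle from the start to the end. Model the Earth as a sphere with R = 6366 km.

Great circle: cos σ = sin φ₁ sin φ₂ + cos φ₁ cos φ₂ cos Δλ,  σ = 0.7649 rad → d_gc = 4869.5 km
Rhumb line: Δψ = -0.7398, q = Δφ/Δψ = 0.5931, d_rh = R√(Δφ²+q²Δλ²) = 5037.9 km
Excess = 5037.9 − 4869.5 = 168.4 ≈ 168 km

168 km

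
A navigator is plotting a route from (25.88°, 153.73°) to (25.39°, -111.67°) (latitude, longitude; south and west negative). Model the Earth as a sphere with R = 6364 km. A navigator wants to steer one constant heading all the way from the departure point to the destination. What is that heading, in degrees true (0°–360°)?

90.3°

Meridional parts: M(φ₁)=+0.4679, M(φ₂)=+0.4584 → ΔM = -0.0095;  Δλ = +1.6511 rad
tan C = Δλ / ΔM = -174.0571 → C = 90.33°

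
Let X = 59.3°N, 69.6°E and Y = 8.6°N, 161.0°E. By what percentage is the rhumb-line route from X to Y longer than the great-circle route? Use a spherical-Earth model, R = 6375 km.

Great circle: σ = 1.4543 rad → d_gc = Rσ = 9271.1 km
Rhumb: Δφ = -0.8849, Δλ = +1.5952, Δψ = -1.1421, q = Δφ/Δψ = 0.7748 → d_rh = R√(Δφ²+q²Δλ²) = 9690.4 km
Excess = (9690.4 − 9271.1) / 9271.1 = 419.3 / 9271.1 = 4.52% ≈ 4.5%

4.5%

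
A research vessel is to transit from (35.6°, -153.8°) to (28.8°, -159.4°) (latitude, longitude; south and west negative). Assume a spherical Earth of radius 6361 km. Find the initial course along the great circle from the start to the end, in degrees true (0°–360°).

216.4°

N = sin Δλ·cos φ₂ = -0.0855;  D = cos φ₁ sin φ₂ − sin φ₁ cos φ₂ cos Δλ = -0.1160
initial course = atan2(N, D) = 216.40°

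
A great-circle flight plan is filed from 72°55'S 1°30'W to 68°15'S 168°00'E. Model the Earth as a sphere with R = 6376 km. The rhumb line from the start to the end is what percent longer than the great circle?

Great circle: σ = 0.6749 rad → d_gc = Rσ = 4302.9 km
Rhumb: Δφ = +0.0814, Δλ = +2.9583, Δψ = +0.2462, q = Δφ/Δψ = 0.3309 → d_rh = R√(Δφ²+q²Δλ²) = 6262.3 km
Excess = (6262.3 − 4302.9) / 4302.9 = 1959.4 / 4302.9 = 45.54% ≈ 45.5%

45.5%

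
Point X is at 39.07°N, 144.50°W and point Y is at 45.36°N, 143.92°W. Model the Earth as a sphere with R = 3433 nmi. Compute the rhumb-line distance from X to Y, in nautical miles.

378 nmi

Rhumb course C = atan2(Δλ, Δψ) with Δψ = ln[tan(π/4+φ₂/2)/tan(π/4+φ₁/2)] = +0.1484, Δλ = +0.0101 → C = 3.90°
d = R·|Δφ| / |cos C| = 3433·0.10978 / 0.99768 = 378 nmi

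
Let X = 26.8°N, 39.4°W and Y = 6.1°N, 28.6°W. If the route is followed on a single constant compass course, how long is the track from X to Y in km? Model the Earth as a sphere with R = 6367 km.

2569 km

Rhumb course C = atan2(Δλ, Δψ) with Δψ = ln[tan(π/4+φ₂/2)/tan(π/4+φ₁/2)] = -0.3791, Δλ = +0.1885 → C = 153.56°
d = R·|Δφ| / |cos C| = 6367·0.36128 / 0.89544 = 2569 km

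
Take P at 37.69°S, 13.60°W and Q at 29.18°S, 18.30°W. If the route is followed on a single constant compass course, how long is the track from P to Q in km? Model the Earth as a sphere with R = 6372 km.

Δψ = ln[tan(π/4+φ₂/2)/tan(π/4+φ₁/2)] = +0.1783;  Δφ = +0.1485 rad,  Δλ = -0.0820 rad
q = Δφ/Δψ = 0.8331
d = R·√(Δφ² + q²Δλ²) = 6372·0.16349 = 1042 km

1042 km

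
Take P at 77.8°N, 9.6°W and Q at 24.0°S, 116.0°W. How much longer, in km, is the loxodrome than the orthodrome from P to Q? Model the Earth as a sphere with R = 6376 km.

Great circle: cos σ = sin φ₁ sin φ₂ + cos φ₁ cos φ₂ cos Δλ,  σ = 2.0399 rad → d_gc = 13006.2 km
Rhumb line: Δψ = -2.6678, q = Δφ/Δψ = 0.6660, d_rh = R√(Δφ²+q²Δλ²) = 13802.8 km
Excess = 13802.8 − 13006.2 = 796.6 ≈ 797 km

797 km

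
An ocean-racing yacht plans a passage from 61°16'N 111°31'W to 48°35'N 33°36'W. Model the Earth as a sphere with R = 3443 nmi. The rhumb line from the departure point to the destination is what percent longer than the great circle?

5.7%

Great circle: σ = 0.7610 rad → d_gc = Rσ = 2620.1 nmi
Rhumb: Δφ = -0.2214, Δλ = +1.3599, Δψ = -0.3893, q = Δφ/Δψ = 0.5687 → d_rh = R√(Δφ²+q²Δλ²) = 2769.5 nmi
Excess = (2769.5 − 2620.1) / 2620.1 = 149.4 / 2620.1 = 5.70% ≈ 5.7%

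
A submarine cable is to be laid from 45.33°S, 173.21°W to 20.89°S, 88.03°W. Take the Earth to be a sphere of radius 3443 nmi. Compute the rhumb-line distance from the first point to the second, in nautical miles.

4474 nmi

Δψ = ln[tan(π/4+φ₂/2)/tan(π/4+φ₁/2)] = +0.5166;  Δφ = +0.4266 rad,  Δλ = +1.4867 rad
q = Δφ/Δψ = 0.8257
d = R·√(Δφ² + q²Δλ²) = 3443·1.29958 = 4474 nmi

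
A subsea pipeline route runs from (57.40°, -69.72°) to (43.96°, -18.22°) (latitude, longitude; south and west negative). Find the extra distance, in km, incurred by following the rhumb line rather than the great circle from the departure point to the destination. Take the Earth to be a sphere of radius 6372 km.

81 km

Great circle: cos σ = sin φ₁ sin φ₂ + cos φ₁ cos φ₂ cos Δλ,  σ = 0.5984 rad → d_gc = 3813.2 km
Rhumb line: Δψ = -0.3736, q = Δφ/Δψ = 0.6278, d_rh = R√(Δφ²+q²Δλ²) = 3894.1 km
Excess = 3894.1 − 3813.2 = 80.9 ≈ 81 km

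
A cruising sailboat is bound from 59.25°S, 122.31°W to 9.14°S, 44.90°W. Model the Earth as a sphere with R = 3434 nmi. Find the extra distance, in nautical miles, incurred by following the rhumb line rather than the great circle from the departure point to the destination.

Great circle: cos σ = sin φ₁ sin φ₂ + cos φ₁ cos φ₂ cos Δλ,  σ = 1.3217 rad → d_gc = 4538.6 nmi
Rhumb line: Δψ = +1.1309, q = Δφ/Δψ = 0.7734, d_rh = R√(Δφ²+q²Δλ²) = 4679.2 nmi
Excess = 4679.2 − 4538.6 = 140.6 ≈ 141 nmi

141 nmi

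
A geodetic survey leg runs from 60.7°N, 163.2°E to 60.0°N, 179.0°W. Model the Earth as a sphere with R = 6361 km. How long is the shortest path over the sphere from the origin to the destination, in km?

cos σ = sin φ₁ sin φ₂ + cos φ₁ cos φ₂ cos Δλ
      = sin(60.70°)sin(60.00°) + cos(60.70°)cos(60.00°)cos(17.80°) = 0.9882
σ = 8.806° → d = Rσ = 6361·0.15370 = 978 km

978 km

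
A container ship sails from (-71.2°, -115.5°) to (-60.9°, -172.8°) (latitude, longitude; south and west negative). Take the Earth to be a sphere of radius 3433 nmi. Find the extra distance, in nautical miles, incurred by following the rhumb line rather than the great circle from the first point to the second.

Great circle: cos σ = sin φ₁ sin φ₂ + cos φ₁ cos φ₂ cos Δλ,  σ = 0.4231 rad → d_gc = 1452.45 nmi
Rhumb line: Δψ = +0.4497, q = Δφ/Δψ = 0.3998, d_rh = R√(Δφ²+q²Δλ²) = 1504.89 nmi
Excess = 1504.89 − 1452.45 = 52.44 ≈ 52 nmi

52 nmi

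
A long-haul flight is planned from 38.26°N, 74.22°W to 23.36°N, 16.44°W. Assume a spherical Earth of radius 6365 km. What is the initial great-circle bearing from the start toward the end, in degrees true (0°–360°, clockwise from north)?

89.4°

N = sin Δλ·cos φ₂ = +0.7767;  D = cos φ₁ sin φ₂ − sin φ₁ cos φ₂ cos Δλ = +0.0082
initial course = atan2(N, D) = 89.39°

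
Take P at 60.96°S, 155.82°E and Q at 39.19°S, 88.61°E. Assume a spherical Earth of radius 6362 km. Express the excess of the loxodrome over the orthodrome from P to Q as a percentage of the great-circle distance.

3.7%

Great circle: σ = 0.7979 rad → d_gc = Rσ = 5076.5 km
Rhumb: Δφ = +0.3800, Δλ = -1.1730, Δψ = +0.6064, q = Δφ/Δψ = 0.6266 → d_rh = R√(Δφ²+q²Δλ²) = 5263.9 km
Excess = (5263.9 − 5076.5) / 5076.5 = 187.4 / 5076.5 = 3.69% ≈ 3.7%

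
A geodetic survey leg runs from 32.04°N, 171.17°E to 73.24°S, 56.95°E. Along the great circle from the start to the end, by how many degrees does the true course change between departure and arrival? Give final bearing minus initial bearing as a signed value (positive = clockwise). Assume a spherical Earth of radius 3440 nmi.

+83.8°

At departure: θ₁ = atan2(sin Δλ cos φ₂, cos φ₁ sin φ₂ − sin φ₁ cos φ₂ cos Δλ) = 199.35°
At arrival: θ₂ = atan2(sin Δλ cos φ₁, −cos φ₂ sin φ₁ + sin φ₂ cos φ₁ cos Δλ) = 283.11°
Δθ = θ₂ − θ₁ = +83.8°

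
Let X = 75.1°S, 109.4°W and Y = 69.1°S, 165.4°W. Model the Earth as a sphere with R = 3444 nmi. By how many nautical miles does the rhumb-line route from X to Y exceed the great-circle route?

39 nmi

Great circle: cos σ = sin φ₁ sin φ₂ + cos φ₁ cos φ₂ cos Δλ,  σ = 0.3042 rad → d_gc = 1047.7 nmi
Rhumb line: Δψ = +0.3439, q = Δφ/Δψ = 0.3045, d_rh = R√(Δφ²+q²Δλ²) = 1086.6 nmi
Excess = 1086.6 − 1047.7 = 38.9 ≈ 39 nmi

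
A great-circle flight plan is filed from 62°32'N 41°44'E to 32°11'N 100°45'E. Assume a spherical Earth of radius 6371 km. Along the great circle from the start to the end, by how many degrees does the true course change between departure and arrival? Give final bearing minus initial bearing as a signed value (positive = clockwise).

At departure: θ₁ = atan2(sin Δλ cos φ₂, cos φ₁ sin φ₂ − sin φ₁ cos φ₂ cos Δλ) = 100.99°
At arrival: θ₂ = atan2(sin Δλ cos φ₁, −cos φ₂ sin φ₁ + sin φ₂ cos φ₁ cos Δλ) = 147.66°
Δθ = θ₂ − θ₁ = +46.7°

+46.7°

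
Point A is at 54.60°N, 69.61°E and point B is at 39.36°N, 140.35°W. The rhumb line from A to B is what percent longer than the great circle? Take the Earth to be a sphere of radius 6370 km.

24.1%

Great circle: σ = 1.4415 rad → d_gc = Rσ = 9182.5 km
Rhumb: Δφ = -0.2660, Δλ = +2.6187, Δψ = -0.3937, q = Δφ/Δψ = 0.6756 → d_rh = R√(Δφ²+q²Δλ²) = 11395.8 km
Excess = (11395.8 − 9182.5) / 9182.5 = 2213.3 / 9182.5 = 24.10% ≈ 24.1%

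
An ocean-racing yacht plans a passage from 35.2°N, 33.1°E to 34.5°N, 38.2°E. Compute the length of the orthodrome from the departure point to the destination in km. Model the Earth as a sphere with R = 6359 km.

Haversine: a = sin²(Δφ/2)+cos φ₁ cos φ₂ sin²(Δλ/2) = 0.00137;  σ = 2·atan2(√a,√(1−a))
σ = 4.243° → d = Rσ = 6359·0.07405 = 471 km

471 km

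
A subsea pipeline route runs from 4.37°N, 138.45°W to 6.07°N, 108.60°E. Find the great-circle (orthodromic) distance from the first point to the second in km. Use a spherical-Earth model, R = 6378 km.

cos σ = sin φ₁ sin φ₂ + cos φ₁ cos φ₂ cos Δλ
      = sin(4.37°)sin(6.07°) + cos(4.37°)cos(6.07°)cos(-112.95°) = -0.3786
σ = 112.244° → d = Rσ = 6378·1.95903 = 12495 km

12495 km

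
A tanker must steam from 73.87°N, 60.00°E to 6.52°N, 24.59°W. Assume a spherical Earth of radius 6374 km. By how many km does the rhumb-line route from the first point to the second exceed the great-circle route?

458 km

Great circle: cos σ = sin φ₁ sin φ₂ + cos φ₁ cos φ₂ cos Δλ,  σ = 1.4353 rad → d_gc = 9148.5 km
Rhumb line: Δψ = -1.8400, q = Δφ/Δψ = 0.6388, d_rh = R√(Δφ²+q²Δλ²) = 9606.2 km
Excess = 9606.2 − 9148.5 = 457.7 ≈ 458 km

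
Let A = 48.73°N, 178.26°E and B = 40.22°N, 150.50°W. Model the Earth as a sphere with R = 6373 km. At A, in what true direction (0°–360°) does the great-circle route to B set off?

N = sin Δλ·cos φ₂ = +0.3960;  D = cos φ₁ sin φ₂ − sin φ₁ cos φ₂ cos Δλ = -0.0648
initial course = atan2(N, D) = 99.29°

99.3°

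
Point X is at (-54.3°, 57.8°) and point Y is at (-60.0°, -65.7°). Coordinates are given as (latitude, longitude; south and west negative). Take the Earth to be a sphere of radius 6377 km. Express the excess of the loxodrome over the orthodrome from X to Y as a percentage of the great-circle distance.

17.3%

Great circle: σ = 0.9977 rad → d_gc = Rσ = 6362.3 km
Rhumb: Δφ = -0.0995, Δλ = -2.1555, Δψ = -0.1838, q = Δφ/Δψ = 0.5411 → d_rh = R√(Δφ²+q²Δλ²) = 7465.3 km
Excess = (7465.3 − 6362.3) / 6362.3 = 1103.0 / 6362.3 = 17.34% ≈ 17.3%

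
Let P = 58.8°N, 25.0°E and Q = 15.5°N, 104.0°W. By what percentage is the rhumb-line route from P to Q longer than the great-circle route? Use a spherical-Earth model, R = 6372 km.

Great circle: σ = 1.6565 rad → d_gc = Rσ = 10555.0 km
Rhumb: Δφ = -0.7557, Δλ = -2.2515, Δψ = -1.0019, q = Δφ/Δψ = 0.7543 → d_rh = R√(Δφ²+q²Δλ²) = 11844.3 km
Excess = (11844.3 − 10555.0) / 10555.0 = 1289.3 / 10555.0 = 12.22% ≈ 12.2%

12.2%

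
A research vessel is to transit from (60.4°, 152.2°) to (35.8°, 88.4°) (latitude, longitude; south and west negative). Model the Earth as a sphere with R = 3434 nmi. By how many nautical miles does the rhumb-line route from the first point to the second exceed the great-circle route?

88 nmi

Great circle: cos σ = sin φ₁ sin φ₂ + cos φ₁ cos φ₂ cos Δλ,  σ = 0.8155 rad → d_gc = 2800.5 nmi
Rhumb line: Δψ = -0.6610, q = Δφ/Δψ = 0.6495, d_rh = R√(Δφ²+q²Δλ²) = 2888.3 nmi
Excess = 2888.3 − 2800.5 = 87.8 ≈ 88 nmi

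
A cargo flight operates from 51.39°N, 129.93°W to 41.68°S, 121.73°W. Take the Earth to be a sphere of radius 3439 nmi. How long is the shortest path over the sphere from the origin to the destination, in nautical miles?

Haversine: a = sin²(Δφ/2)+cos φ₁ cos φ₂ sin²(Δλ/2) = 0.52916;  σ = 2·atan2(√a,√(1−a))
σ = 93.343° → d = Rσ = 3439·1.62915 = 5603 nmi

5603 nmi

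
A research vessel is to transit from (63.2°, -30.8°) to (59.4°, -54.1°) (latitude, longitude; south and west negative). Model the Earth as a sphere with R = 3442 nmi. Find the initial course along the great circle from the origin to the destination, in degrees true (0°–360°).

θ = atan2( sin Δλ·cos φ₂ ,  cos φ₁ sin φ₂ − sin φ₁ cos φ₂ cos Δλ )
  = atan2(-0.2013, -0.0292) = 261.74°

261.7°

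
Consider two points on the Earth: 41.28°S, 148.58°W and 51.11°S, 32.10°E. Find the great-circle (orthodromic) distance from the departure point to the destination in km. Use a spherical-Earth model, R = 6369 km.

Haversine: a = sin²(Δφ/2)+cos φ₁ cos φ₂ sin²(Δλ/2) = 0.47913;  σ = 2·atan2(√a,√(1−a))
σ = 87.608° → d = Rσ = 6369·1.52905 = 9739 km

9739 km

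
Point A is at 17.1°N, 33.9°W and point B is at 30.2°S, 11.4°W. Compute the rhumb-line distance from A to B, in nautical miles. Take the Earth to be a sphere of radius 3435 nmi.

3120 nmi

Δψ = ln[tan(π/4+φ₂/2)/tan(π/4+φ₁/2)] = -0.8563;  Δφ = -0.8255 rad,  Δλ = +0.3927 rad
q = Δφ/Δψ = 0.9641
d = R·√(Δφ² + q²Δλ²) = 3435·0.90821 = 3120 nmi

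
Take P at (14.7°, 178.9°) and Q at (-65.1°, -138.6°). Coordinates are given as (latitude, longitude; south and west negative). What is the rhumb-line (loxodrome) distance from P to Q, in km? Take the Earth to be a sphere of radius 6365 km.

9612 km

Δψ = ln[tan(π/4+φ₂/2)/tan(π/4+φ₁/2)] = -1.7700;  Δφ = -1.3928 rad,  Δλ = +0.7418 rad
q = Δφ/Δψ = 0.7869
d = R·√(Δφ² + q²Δλ²) = 6365·1.51013 = 9612 km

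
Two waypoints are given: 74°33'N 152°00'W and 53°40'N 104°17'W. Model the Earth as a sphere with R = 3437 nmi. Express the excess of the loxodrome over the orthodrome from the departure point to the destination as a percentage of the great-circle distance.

Great circle: σ = 0.4893 rad → d_gc = Rσ = 1681.7 nmi
Rhumb: Δφ = -0.3645, Δλ = +0.8328, Δψ = -0.8834, q = Δφ/Δψ = 0.4126 → d_rh = R√(Δφ²+q²Δλ²) = 1721.7 nmi
Excess = (1721.7 − 1681.7) / 1681.7 = 40.0 / 1681.7 = 2.38% ≈ 2.4%

2.4%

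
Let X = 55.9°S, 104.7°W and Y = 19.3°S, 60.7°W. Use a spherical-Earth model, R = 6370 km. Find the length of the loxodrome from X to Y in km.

Rhumb course C = atan2(Δλ, Δψ) with Δψ = ln[tan(π/4+φ₂/2)/tan(π/4+φ₁/2)] = +0.8385, Δλ = +0.7679 → C = 42.48°
d = R·|Δφ| / |cos C| = 6370·0.63879 / 0.73746 = 5518 km

5518 km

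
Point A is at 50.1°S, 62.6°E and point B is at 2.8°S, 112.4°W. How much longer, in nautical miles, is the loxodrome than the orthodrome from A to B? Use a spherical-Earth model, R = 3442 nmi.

Great circle: cos σ = sin φ₁ sin φ₂ + cos φ₁ cos φ₂ cos Δλ,  σ = 2.2153 rad → d_gc = 7624.9 nmi
Rhumb line: Δψ = +0.9645, q = Δφ/Δψ = 0.8559, d_rh = R√(Δφ²+q²Δλ²) = 9436.2 nmi
Excess = 9436.2 − 7624.9 = 1811.3 ≈ 1811 nmi

1811 nmi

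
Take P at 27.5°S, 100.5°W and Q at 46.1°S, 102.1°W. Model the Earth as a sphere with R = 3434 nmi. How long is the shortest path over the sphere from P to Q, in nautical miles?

1117 nmi

Haversine: a = sin²(Δφ/2)+cos φ₁ cos φ₂ sin²(Δλ/2) = 0.02624;  σ = 2·atan2(√a,√(1−a))
σ = 18.643° → d = Rσ = 3434·0.32538 = 1117 nmi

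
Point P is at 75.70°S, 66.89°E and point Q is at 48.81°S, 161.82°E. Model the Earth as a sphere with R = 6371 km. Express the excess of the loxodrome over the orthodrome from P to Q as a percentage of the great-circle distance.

Great circle: σ = 0.7738 rad → d_gc = Rσ = 4930.1 km
Rhumb: Δφ = +0.4693, Δλ = +1.6568, Δψ = +1.0971, q = Δφ/Δψ = 0.4278 → d_rh = R√(Δφ²+q²Δλ²) = 5415.6 km
Excess = (5415.6 − 4930.1) / 4930.1 = 485.5 / 4930.1 = 9.848% ≈ 9.8%

9.8%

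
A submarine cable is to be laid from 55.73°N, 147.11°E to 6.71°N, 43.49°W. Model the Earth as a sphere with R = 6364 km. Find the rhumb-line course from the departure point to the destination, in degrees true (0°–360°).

109.7°

Meridional parts: M(φ₁)=+1.1767, M(φ₂)=+0.1174 → ΔM = -1.0593;  Δλ = +2.9566 rad
tan C = Δλ / ΔM = -2.7911 → C = 109.71°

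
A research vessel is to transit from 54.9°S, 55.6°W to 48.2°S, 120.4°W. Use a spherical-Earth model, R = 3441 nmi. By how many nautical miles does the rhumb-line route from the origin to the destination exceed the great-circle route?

Great circle: cos σ = sin φ₁ sin φ₂ + cos φ₁ cos φ₂ cos Δλ,  σ = 0.6871 rad → d_gc = 2364.3 nmi
Rhumb line: Δψ = +0.1885, q = Δφ/Δψ = 0.6204, d_rh = R√(Δφ²+q²Δλ²) = 2447.5 nmi
Excess = 2447.5 − 2364.3 = 83.2 ≈ 83 nmi

83 nmi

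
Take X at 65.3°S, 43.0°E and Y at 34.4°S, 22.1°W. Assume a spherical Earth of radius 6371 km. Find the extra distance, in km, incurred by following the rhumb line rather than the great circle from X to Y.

Great circle: cos σ = sin φ₁ sin φ₂ + cos φ₁ cos φ₂ cos Δλ,  σ = 0.8520 rad → d_gc = 5428.4 km
Rhumb line: Δψ = +0.8788, q = Δφ/Δψ = 0.6137, d_rh = R√(Δφ²+q²Δλ²) = 5616.0 km
Excess = 5616.0 − 5428.4 = 187.6 ≈ 188 km

188 km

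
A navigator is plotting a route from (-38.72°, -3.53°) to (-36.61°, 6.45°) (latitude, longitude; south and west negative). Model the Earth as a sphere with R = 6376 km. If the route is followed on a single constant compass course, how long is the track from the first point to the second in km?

Rhumb course C = atan2(Δλ, Δψ) with Δψ = ln[tan(π/4+φ₂/2)/tan(π/4+φ₁/2)] = +0.0465, Δλ = +0.1742 → C = 75.04°
d = R·|Δφ| / |cos C| = 6376·0.03683 / 0.25807 = 910 km

910 km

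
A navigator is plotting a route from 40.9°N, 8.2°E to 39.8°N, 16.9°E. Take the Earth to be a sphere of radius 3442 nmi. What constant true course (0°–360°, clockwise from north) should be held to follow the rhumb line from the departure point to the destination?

Meridional parts: M(φ₁)=+0.7836, M(φ₂)=+0.7584 → ΔM = -0.0252;  Δλ = +0.1518 rad
tan C = Δλ / ΔM = -6.0273 → C = 99.42°

99.4°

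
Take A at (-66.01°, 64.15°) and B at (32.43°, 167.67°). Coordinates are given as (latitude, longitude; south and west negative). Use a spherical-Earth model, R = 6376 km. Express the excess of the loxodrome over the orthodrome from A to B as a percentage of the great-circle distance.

3.1%

Great circle: σ = 2.1775 rad → d_gc = Rσ = 13883.8 km
Rhumb: Δφ = +1.7181, Δλ = +1.8068, Δψ = +2.1479, q = Δφ/Δψ = 0.7999 → d_rh = R√(Δφ²+q²Δλ²) = 14314.9 km
Excess = (14314.9 − 13883.8) / 13883.8 = 431.1 / 13883.8 = 3.11% ≈ 3.1%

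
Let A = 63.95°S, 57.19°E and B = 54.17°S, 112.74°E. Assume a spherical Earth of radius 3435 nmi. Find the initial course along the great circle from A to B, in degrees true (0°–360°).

96.9°

θ = atan2( sin Δλ·cos φ₂ ,  cos φ₁ sin φ₂ − sin φ₁ cos φ₂ cos Δλ )
  = atan2(+0.4827, -0.0585) = 96.92°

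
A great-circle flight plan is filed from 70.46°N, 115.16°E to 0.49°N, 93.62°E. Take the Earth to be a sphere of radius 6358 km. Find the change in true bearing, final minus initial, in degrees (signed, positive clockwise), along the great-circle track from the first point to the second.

-15.3°

Initial bearing θ₁ = atan2(sin Δλ cos φ₂, cos φ₁ sin φ₂ − sin φ₁ cos φ₂ cos Δλ) = 202.79°
Final bearing θ₂ = (initial bearing from the destination back to the start) + 180° = 187.45°
Δθ = θ₂ − θ₁ = -15.3°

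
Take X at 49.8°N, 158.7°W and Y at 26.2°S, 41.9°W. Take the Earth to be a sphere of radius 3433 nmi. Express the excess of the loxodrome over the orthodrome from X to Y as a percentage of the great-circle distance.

Great circle: σ = 2.2122 rad → d_gc = Rσ = 7594.6 nmi
Rhumb: Δφ = -1.3265, Δλ = +2.0385, Δψ = -1.4794, q = Δφ/Δψ = 0.8966 → d_rh = R√(Δφ²+q²Δλ²) = 7753.1 nmi
Excess = (7753.1 − 7594.6) / 7594.6 = 158.5 / 7594.6 = 2.09% ≈ 2.1%

2.1%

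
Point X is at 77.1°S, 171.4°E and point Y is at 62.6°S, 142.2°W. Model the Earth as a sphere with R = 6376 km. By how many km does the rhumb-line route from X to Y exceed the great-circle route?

Great circle: cos σ = sin φ₁ sin φ₂ + cos φ₁ cos φ₂ cos Δλ,  σ = 0.3590 rad → d_gc = 2288.79 km
Rhumb line: Δψ = +0.7684, q = Δφ/Δψ = 0.3294, d_rh = R√(Δφ²+q²Δλ²) = 2344.30 km
Excess = 2344.30 − 2288.79 = 55.51 ≈ 56 km

56 km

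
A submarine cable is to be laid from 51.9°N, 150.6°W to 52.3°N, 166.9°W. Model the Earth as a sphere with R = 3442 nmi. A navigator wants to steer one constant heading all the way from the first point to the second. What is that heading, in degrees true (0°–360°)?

272.3°

Meridional parts: M(φ₁)=+1.0633, M(φ₂)=+1.0747 → ΔM = +0.0114;  Δλ = -0.2845 rad
tan C = Δλ / ΔM = -25.0319 → C = 272.29°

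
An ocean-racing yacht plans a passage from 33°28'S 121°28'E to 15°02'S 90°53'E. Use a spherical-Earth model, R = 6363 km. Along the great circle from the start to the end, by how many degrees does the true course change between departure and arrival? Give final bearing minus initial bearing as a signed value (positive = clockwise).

At departure: θ₁ = atan2(sin Δλ cos φ₂, cos φ₁ sin φ₂ − sin φ₁ cos φ₂ cos Δλ) = 296.23°
At arrival: θ₂ = atan2(sin Δλ cos φ₁, −cos φ₂ sin φ₁ + sin φ₂ cos φ₁ cos Δλ) = 309.21°
Δθ = θ₂ − θ₁ = +13.0°

+13.0°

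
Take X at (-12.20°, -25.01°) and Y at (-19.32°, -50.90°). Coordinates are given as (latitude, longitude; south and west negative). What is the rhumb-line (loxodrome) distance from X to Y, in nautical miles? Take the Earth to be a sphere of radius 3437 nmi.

1553 nmi

Rhumb course C = atan2(Δλ, Δψ) with Δψ = ln[tan(π/4+φ₂/2)/tan(π/4+φ₁/2)] = -0.1292, Δλ = -0.4519 → C = 254.04°
d = R·|Δφ| / |cos C| = 3437·0.12427 / 0.27494 = 1553 nmi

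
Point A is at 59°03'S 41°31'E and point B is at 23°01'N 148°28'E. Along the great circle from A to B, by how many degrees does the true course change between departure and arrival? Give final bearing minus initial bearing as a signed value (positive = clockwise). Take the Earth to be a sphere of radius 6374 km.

-57.9°

At departure: θ₁ = atan2(sin Δλ cos φ₂, cos φ₁ sin φ₂ − sin φ₁ cos φ₂ cos Δλ) = 91.89°
At arrival: θ₂ = atan2(sin Δλ cos φ₁, −cos φ₂ sin φ₁ + sin φ₂ cos φ₁ cos Δλ) = 33.95°
Δθ = θ₂ − θ₁ = -57.9°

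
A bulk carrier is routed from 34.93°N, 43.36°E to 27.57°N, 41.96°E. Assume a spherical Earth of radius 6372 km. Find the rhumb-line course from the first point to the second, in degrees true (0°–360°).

Δψ = ln[tan(π/4+φ₂/2)/tan(π/4+φ₁/2)] = -0.1504
Δλ = -0.0244 rad (taken the short way round)
course = atan2(Δλ, Δψ) = 189.23°

189.2°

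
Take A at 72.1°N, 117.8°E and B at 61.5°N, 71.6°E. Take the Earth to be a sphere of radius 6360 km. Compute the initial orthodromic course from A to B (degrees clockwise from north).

θ = atan2( sin Δλ·cos φ₂ ,  cos φ₁ sin φ₂ − sin φ₁ cos φ₂ cos Δλ )
  = atan2(-0.3444, -0.0442) = 262.69°

262.7°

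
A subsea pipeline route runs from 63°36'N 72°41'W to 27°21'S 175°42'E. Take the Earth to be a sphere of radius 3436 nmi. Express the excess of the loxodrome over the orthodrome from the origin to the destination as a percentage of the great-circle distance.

Great circle: σ = 2.1616 rad → d_gc = Rσ = 7427.2 nmi
Rhumb: Δφ = -1.5874, Δλ = -1.9481, Δψ = -1.9467, q = Δφ/Δψ = 0.8154 → d_rh = R√(Δφ²+q²Δλ²) = 7716.2 nmi
Excess = (7716.2 − 7427.2) / 7427.2 = 289.0 / 7427.2 = 3.89% ≈ 3.9%

3.9%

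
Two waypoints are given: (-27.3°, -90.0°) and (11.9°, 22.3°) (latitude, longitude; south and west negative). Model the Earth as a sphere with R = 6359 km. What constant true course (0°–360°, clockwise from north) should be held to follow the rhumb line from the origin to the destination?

70.2°

Meridional parts: M(φ₁)=-0.4956, M(φ₂)=+0.2092 → ΔM = +0.7048;  Δλ = +1.9600 rad
tan C = Δλ / ΔM = +2.7809 → C = 70.22°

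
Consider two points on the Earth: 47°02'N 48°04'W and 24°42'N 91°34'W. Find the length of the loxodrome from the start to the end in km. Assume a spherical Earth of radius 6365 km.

Δψ = ln[tan(π/4+φ₂/2)/tan(π/4+φ₁/2)] = -0.4874;  Δφ = -0.3898 rad,  Δλ = -0.7592 rad
q = Δφ/Δψ = 0.7998
d = R·√(Δφ² + q²Δλ²) = 6365·0.72154 = 4593 km

4593 km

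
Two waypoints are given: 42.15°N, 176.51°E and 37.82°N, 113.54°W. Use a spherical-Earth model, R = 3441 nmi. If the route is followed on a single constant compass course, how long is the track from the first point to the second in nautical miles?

3227 nmi

Rhumb course C = atan2(Δλ, Δψ) with Δψ = ln[tan(π/4+φ₂/2)/tan(π/4+φ₁/2)] = -0.0987, Δλ = +1.2209 → C = 94.62°
d = R·|Δφ| / |cos C| = 3441·0.07557 / 0.08057 = 3227 nmi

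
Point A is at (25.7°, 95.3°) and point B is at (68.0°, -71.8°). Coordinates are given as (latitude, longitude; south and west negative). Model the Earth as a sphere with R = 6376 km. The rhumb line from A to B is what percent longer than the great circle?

32.1%

Great circle: σ = 1.4977 rad → d_gc = Rσ = 9549.2 km
Rhumb: Δφ = +0.7383, Δλ = -2.9164, Δψ = +1.1735, q = Δφ/Δψ = 0.6291 → d_rh = R√(Δφ²+q²Δλ²) = 12609.8 km
Excess = (12609.8 − 9549.2) / 9549.2 = 3060.6 / 9549.2 = 32.051% ≈ 32.1%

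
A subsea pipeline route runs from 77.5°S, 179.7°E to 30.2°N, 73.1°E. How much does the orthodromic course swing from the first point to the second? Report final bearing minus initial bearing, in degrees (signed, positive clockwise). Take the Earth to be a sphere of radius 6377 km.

Initial bearing θ₁ = atan2(sin Δλ cos φ₂, cos φ₁ sin φ₂ − sin φ₁ cos φ₂ cos Δλ) = 260.93°
Final bearing θ₂ = (initial bearing from the destination back to the start) + 180° = 345.68°
Δθ = θ₂ − θ₁ = +84.8°

+84.8°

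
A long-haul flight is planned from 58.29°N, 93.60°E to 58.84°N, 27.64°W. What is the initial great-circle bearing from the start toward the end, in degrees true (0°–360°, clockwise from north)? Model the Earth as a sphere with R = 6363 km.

326.9°

N = sin Δλ·cos φ₂ = -0.4424;  D = cos φ₁ sin φ₂ − sin φ₁ cos φ₂ cos Δλ = +0.6781
initial course = atan2(N, D) = 326.88°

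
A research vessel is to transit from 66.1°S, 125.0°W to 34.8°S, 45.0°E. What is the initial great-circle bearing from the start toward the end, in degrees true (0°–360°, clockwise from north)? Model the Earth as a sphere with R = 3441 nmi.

N = sin Δλ·cos φ₂ = +0.1426;  D = cos φ₁ sin φ₂ − sin φ₁ cos φ₂ cos Δλ = -0.9706
initial course = atan2(N, D) = 171.64°

171.6°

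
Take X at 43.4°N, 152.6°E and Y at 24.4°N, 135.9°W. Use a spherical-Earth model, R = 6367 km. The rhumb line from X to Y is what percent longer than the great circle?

Great circle: σ = 1.0544 rad → d_gc = Rσ = 6713.0 km
Rhumb: Δφ = -0.3316, Δλ = +1.2479, Δψ = -0.4031, q = Δφ/Δψ = 0.8227 → d_rh = R√(Δφ²+q²Δλ²) = 6869.4 km
Excess = (6869.4 − 6713.0) / 6713.0 = 156.4 / 6713.0 = 2.33% ≈ 2.3%

2.3%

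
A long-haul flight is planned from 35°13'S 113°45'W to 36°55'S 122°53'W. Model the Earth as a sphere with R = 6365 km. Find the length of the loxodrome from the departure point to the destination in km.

Rhumb course C = atan2(Δλ, Δψ) with Δψ = ln[tan(π/4+φ₂/2)/tan(π/4+φ₁/2)] = -0.0367, Δλ = -0.1594 → C = 257.03°
d = R·|Δφ| / |cos C| = 6365·0.02967 / 0.22441 = 842 km

842 km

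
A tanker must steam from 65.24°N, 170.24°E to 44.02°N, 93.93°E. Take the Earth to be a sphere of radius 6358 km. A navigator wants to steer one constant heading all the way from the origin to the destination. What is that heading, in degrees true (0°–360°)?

243.7°

Δψ = ln[tan(π/4+φ₂/2)/tan(π/4+φ₁/2)] = -0.6590
Δλ = -1.3319 rad (taken the short way round)
course = atan2(Δλ, Δψ) = 243.67°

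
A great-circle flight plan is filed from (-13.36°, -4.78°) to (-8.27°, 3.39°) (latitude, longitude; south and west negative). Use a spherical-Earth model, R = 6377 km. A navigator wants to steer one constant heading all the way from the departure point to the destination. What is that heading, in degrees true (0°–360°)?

57.6°

Meridional parts: M(φ₁)=-0.2353, M(φ₂)=-0.1448 → ΔM = +0.0905;  Δλ = +0.1426 rad
tan C = Δλ / ΔM = +1.5760 → C = 57.60°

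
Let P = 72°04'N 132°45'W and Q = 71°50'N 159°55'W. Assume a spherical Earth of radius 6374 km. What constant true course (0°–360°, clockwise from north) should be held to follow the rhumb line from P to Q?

268.4°

Δψ = ln[tan(π/4+φ₂/2)/tan(π/4+φ₁/2)] = -0.0131
Δλ = -0.4741 rad (taken the short way round)
course = atan2(Δλ, Δψ) = 268.41°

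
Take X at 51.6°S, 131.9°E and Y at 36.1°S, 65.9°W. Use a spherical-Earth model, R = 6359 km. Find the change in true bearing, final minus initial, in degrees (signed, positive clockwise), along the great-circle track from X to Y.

-154.8°

Initial bearing θ₁ = atan2(sin Δλ cos φ₂, cos φ₁ sin φ₂ − sin φ₁ cos φ₂ cos Δλ) = 165.70°
Final bearing θ₂ = (initial bearing from the destination back to the start) + 180° = 10.95°
Δθ = θ₂ − θ₁ = -154.8°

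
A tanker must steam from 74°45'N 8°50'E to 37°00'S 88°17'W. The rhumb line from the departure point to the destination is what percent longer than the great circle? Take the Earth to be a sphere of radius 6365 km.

Great circle: σ = 2.2226 rad → d_gc = Rσ = 14147.1 km
Rhumb: Δφ = -1.9504, Δλ = -1.6950, Δψ = -2.7069, q = Δφ/Δψ = 0.7205 → d_rh = R√(Δφ²+q²Δλ²) = 14647.4 km
Excess = (14647.4 − 14147.1) / 14147.1 = 500.3 / 14147.1 = 3.54% ≈ 3.5%

3.5%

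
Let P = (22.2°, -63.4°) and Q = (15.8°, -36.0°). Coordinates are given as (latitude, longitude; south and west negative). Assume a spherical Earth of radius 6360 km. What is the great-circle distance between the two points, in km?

Haversine: a = sin²(Δφ/2)+cos φ₁ cos φ₂ sin²(Δλ/2) = 0.05309;  σ = 2·atan2(√a,√(1−a))
σ = 26.642° → d = Rσ = 6360·0.46499 = 2957 km

2957 km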